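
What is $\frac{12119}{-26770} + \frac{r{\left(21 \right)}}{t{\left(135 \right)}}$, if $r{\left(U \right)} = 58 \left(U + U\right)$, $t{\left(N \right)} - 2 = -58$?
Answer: $- \frac{588307}{13385} \approx -43.953$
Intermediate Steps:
$t{\left(N \right)} = -56$ ($t{\left(N \right)} = 2 - 58 = -56$)
$r{\left(U \right)} = 116 U$ ($r{\left(U \right)} = 58 \cdot 2 U = 116 U$)
$\frac{12119}{-26770} + \frac{r{\left(21 \right)}}{t{\left(135 \right)}} = \frac{12119}{-26770} + \frac{116 \cdot 21}{-56} = 12119 \left(- \frac{1}{26770}\right) + 2436 \left(- \frac{1}{56}\right) = - \frac{12119}{26770} - \frac{87}{2} = - \frac{588307}{13385}$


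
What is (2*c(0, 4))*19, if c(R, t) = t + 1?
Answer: 190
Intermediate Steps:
c(R, t) = 1 + t
(2*c(0, 4))*19 = (2*(1 + 4))*19 = (2*5)*19 = 10*19 = 190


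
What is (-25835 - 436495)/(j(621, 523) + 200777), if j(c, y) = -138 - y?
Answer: -231165/100058 ≈ -2.3103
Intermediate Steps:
(-25835 - 436495)/(j(621, 523) + 200777) = (-25835 - 436495)/((-138 - 1*523) + 200777) = -462330/((-138 - 523) + 200777) = -462330/(-661 + 200777) = -462330/200116 = -462330*1/200116 = -231165/100058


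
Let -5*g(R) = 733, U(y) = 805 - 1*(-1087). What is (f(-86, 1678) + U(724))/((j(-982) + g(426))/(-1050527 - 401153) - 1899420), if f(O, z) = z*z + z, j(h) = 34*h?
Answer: -20463273233600/13786749960327 ≈ -1.4843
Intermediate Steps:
U(y) = 1892 (U(y) = 805 + 1087 = 1892)
g(R) = -733/5 (g(R) = -1/5*733 = -733/5)
f(O, z) = z + z**2 (f(O, z) = z**2 + z = z + z**2)
(f(-86, 1678) + U(724))/((j(-982) + g(426))/(-1050527 - 401153) - 1899420) = (1678*(1 + 1678) + 1892)/((34*(-982) - 733/5)/(-1050527 - 401153) - 1899420) = (1678*1679 + 1892)/((-33388 - 733/5)/(-1451680) - 1899420) = (2817362 + 1892)/(-167673/5*(-1/1451680) - 1899420) = 2819254/(167673/7258400 - 1899420) = 2819254/(-13786749960327/7258400) = 2819254*(-7258400/13786749960327) = -20463273233600/13786749960327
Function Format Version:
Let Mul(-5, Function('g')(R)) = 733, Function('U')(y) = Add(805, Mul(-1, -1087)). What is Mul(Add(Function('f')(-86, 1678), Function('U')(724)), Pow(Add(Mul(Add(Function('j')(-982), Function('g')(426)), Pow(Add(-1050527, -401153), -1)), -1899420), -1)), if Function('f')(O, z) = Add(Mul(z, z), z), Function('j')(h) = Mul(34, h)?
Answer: Rational(-20463273233600, 13786749960327) ≈ -1.4843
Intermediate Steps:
Function('U')(y) = 1892 (Function('U')(y) = Add(805, 1087) = 1892)
Function('g')(R) = Rational(-733, 5) (Function('g')(R) = Mul(Rational(-1, 5), 733) = Rational(-733, 5))
Function('f')(O, z) = Add(z, Pow(z, 2)) (Function('f')(O, z) = Add(Pow(z, 2), z) = Add(z, Pow(z, 2)))
Mul(Add(Function('f')(-86, 1678), Function('U')(724)), Pow(Add(Mul(Add(Function('j')(-982), Function('g')(426)), Pow(Add(-1050527, -401153), -1)), -1899420), -1)) = Mul(Add(Mul(1678, Add(1, 1678)), 1892), Pow(Add(Mul(Add(Mul(34, -982), Rational(-733, 5)), Pow(Add(-1050527, -401153), -1)), -1899420), -1)) = Mul(Add(Mul(1678, 1679), 1892), Pow(Add(Mul(Add(-33388, Rational(-733, 5)), Pow(-1451680, -1)), -1899420), -1)) = Mul(Add(2817362, 1892), Pow(Add(Mul(Rational(-167673, 5), Rational(-1, 1451680)), -1899420), -1)) = Mul(2819254, Pow(Add(Rational(167673, 7258400), -1899420), -1)) = Mul(2819254, Pow(Rational(-13786749960327, 7258400), -1)) = Mul(2819254, Rational(-7258400, 13786749960327)) = Rational(-20463273233600, 13786749960327)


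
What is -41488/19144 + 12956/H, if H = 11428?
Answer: -7065475/6836801 ≈ -1.0334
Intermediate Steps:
-41488/19144 + 12956/H = -41488/19144 + 12956/11428 = -41488*1/19144 + 12956*(1/11428) = -5186/2393 + 3239/2857 = -7065475/6836801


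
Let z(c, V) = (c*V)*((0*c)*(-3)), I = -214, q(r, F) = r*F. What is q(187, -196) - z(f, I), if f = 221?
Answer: -36652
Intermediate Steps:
q(r, F) = F*r
z(c, V) = 0 (z(c, V) = (V*c)*(0*(-3)) = (V*c)*0 = 0)
q(187, -196) - z(f, I) = -196*187 - 1*0 = -36652 + 0 = -36652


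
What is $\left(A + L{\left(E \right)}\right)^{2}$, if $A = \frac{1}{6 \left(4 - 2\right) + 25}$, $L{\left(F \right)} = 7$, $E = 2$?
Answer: $\frac{67600}{1369} \approx 49.379$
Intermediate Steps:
$A = \frac{1}{37}$ ($A = \frac{1}{6 \cdot 2 + 25} = \frac{1}{12 + 25} = \frac{1}{37} \approx 0.027027$)
$\left(A + L{\left(E \right)}\right)^{2} = \left(\frac{1}{37} + 7\right)^{2} = \left(\frac{260}{37}\right)^{2} = \frac{67600}{1369}$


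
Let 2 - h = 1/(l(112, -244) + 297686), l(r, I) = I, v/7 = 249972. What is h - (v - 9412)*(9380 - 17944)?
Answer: 4433288860683779/297442 ≈ 1.4905e+10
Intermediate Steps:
v = 1749804 (v = 7*249972 = 1749804)
h = 594883/297442 (h = 2 - 1/(-244 + 297686) = 2 - 1/297442 = 594883/297442 ≈ 2.0000)
h - (v - 9412)*(9380 - 17944) = 594883/297442 - (1749804 - 9412)*(9380 - 17944) = 594883/297442 - 1740392*(-8564) = 594883/297442 - 1*(-14904717088) = 594883/297442 + 14904717088 = 4433288860683779/297442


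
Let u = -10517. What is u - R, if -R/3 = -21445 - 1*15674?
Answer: -121874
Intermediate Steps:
R = 111357 (R = -3*(-21445 - 1*15674) = -3*(-21445 - 15674) = -3*(-37119) = 111357)
u - R = -10517 - 1*111357 = -10517 - 111357 = -121874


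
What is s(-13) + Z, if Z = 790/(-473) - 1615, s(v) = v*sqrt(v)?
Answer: -764685/473 - 13*I*sqrt(13) ≈ -1616.7 - 46.872*I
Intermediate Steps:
s(v) = v**(3/2)
Z = -764685/473 (Z = 790*(-1/473) - 1615 = -790/473 - 1615 = -764685/473 ≈ -1616.7)
s(-13) + Z = (-13)**(3/2) - 764685/473 = -13*I*sqrt(13) - 764685/473 = -764685/473 - 13*I*sqrt(13)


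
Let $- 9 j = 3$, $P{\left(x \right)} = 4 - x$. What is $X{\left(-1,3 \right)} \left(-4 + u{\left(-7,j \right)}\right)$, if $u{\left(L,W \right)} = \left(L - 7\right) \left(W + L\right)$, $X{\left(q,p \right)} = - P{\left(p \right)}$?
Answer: $- \frac{296}{3} \approx -98.667$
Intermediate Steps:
$X{\left(q,p \right)} = -4 + p$ ($X{\left(q,p \right)} = - (4 - p) = -4 + p$)
$j = - \frac{1}{3}$ ($j = \left(- \frac{1}{9}\right) 3 = - \frac{1}{3} \approx -0.33333$)
$u{\left(L,W \right)} = \left(-7 + L\right) \left(L + W\right)$
$X{\left(-1,3 \right)} \left(-4 + u{\left(-7,j \right)}\right) = \left(-4 + 3\right) \left(-4 - \left(- \frac{161}{3} - 49\right)\right) = - (-4 + \left(49 + 49 + \frac{7}{3} + \frac{7}{3}\right)) = - (-4 + \frac{308}{3}) = \left(-1\right) \frac{296}{3} = - \frac{296}{3}$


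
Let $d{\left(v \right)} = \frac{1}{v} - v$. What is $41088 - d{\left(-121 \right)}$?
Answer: $\frac{4957008}{121} \approx 40967.0$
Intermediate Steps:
$41088 - d{\left(-121 \right)} = 41088 - \left(\frac{1}{-121} - -121\right) = 41088 - \left(- \frac{1}{121} + 121\right) = 41088 - \frac{14640}{121} = \frac{4957008}{121}$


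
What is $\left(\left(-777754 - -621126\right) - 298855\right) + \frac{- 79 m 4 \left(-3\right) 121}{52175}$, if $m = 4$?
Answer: $- \frac{23764366693}{52175} \approx -4.5547 \cdot 10^{5}$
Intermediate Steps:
$\left(\left(-777754 - -621126\right) - 298855\right) + \frac{- 79 m 4 \left(-3\right) 121}{52175} = \left(\left(-777754 - -621126\right) - 298855\right) + \frac{- 79 \cdot 4 \cdot 4 \left(-3\right) 121}{52175} = \left(\left(-777754 + 621126\right) - 298855\right) + - 79 \cdot 16 \left(-3\right) 121 \cdot \frac{1}{52175} = \left(-156628 - 298855\right) + \left(-79\right) \left(-48\right) 121 \cdot \frac{1}{52175} = -455483 + 3792 \cdot 121 \cdot \frac{1}{52175} = -455483 + 458832 \cdot \frac{1}{52175} = -455483 + \frac{458832}{52175} = - \frac{23764366693}{52175}$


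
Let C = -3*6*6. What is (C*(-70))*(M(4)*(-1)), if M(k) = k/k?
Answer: -7560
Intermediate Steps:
M(k) = 1
C = -108 (C = -18*6 = -108)
(C*(-70))*(M(4)*(-1)) = (-108*(-70))*(1*(-1)) = 7560*(-1) = -7560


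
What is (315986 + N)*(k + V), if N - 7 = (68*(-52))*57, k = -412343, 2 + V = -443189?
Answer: -97908166494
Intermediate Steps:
V = -443191 (V = -2 - 443189 = -443191)
N = -201545 (N = 7 + (68*(-52))*57 = 7 - 3536*57 = 7 - 201552 = -201545)
(315986 + N)*(k + V) = (315986 - 201545)*(-412343 - 443191) = 114441*(-855534) = -97908166494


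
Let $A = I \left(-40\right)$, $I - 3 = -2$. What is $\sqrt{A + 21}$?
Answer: $i \sqrt{19} \approx 4.3589 i$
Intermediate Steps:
$I = 1$ ($I = 3 - 2 = 1$)
$A = -40$ ($A = 1 \left(-40\right) = -40$)
$\sqrt{A + 21} = \sqrt{-40 + 21} = \sqrt{-19} = i \sqrt{19}$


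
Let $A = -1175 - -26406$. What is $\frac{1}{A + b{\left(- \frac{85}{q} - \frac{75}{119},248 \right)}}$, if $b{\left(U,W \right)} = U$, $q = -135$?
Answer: $\frac{3213}{81067201} \approx 3.9634 \cdot 10^{-5}$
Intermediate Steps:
$A = 25231$ ($A = -1175 + 26406 = 25231$)
$\frac{1}{A + b{\left(- \frac{85}{q} - \frac{75}{119},248 \right)}} = \frac{1}{25231 - \left(- \frac{17}{27} + \frac{75}{119}\right)} = \frac{1}{25231 - \frac{2}{3213}} = \frac{1}{\frac{81067201}{3213}} = \frac{3213}{81067201}$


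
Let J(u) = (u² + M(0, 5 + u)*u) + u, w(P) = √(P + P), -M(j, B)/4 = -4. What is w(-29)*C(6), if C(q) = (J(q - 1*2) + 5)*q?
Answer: 534*I*√58 ≈ 4066.8*I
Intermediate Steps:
M(j, B) = 16 (M(j, B) = -4*(-4) = 16)
w(P) = √2*√P (w(P) = √(2*P) = √2*√P)
J(u) = u² + 17*u (J(u) = (u² + 16*u) + u = u² + 17*u)
C(q) = q*(5 + (-2 + q)*(15 + q)) (C(q) = ((q - 1*2)*(17 + (q - 1*2)) + 5)*q = ((q - 2)*(17 + (q - 2)) + 5)*q = ((-2 + q)*(17 + (-2 + q)) + 5)*q = ((-2 + q)*(15 + q) + 5)*q = (5 + (-2 + q)*(15 + q))*q = q*(5 + (-2 + q)*(15 + q)))
w(-29)*C(6) = (√2*√(-29))*(6*(5 + (-2 + 6)*(15 + 6))) = (√2*(I*√29))*(6*(5 + 4*21)) = (I*√58)*(6*(5 + 84)) = (I*√58)*(6*89) = (I*√58)*534 = 534*I*√58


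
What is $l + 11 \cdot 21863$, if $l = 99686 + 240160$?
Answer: $580339$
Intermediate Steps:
$l = 339846$
$l + 11 \cdot 21863 = 339846 + 11 \cdot 21863 = 339846 + 240493 = 580339$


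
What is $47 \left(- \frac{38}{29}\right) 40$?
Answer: $- \frac{71440}{29} \approx -2463.4$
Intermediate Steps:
$47 \left(- \frac{38}{29}\right) 40 = \left(- \frac{1786}{29}\right) 40 = - \frac{71440}{29}$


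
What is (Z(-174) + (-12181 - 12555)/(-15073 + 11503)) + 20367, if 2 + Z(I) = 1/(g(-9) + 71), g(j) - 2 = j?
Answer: 2327290937/114240 ≈ 20372.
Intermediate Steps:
g(j) = 2 + j
Z(I) = -127/64 (Z(I) = -2 + 1/((2 - 9) + 71) = -2 + 1/(-7 + 71) = -2 + 1/64 = -127/64)
(Z(-174) + (-12181 - 12555)/(-15073 + 11503)) + 20367 = (-127/64 + (-12181 - 12555)/(-15073 + 11503)) + 20367 = (-127/64 - 24736/(-3570)) + 20367 = (-127/64 - 24736*(-1/3570)) + 20367 = (-127/64 + 12368/1785) + 20367 = 564857/114240 + 20367 = 2327290937/114240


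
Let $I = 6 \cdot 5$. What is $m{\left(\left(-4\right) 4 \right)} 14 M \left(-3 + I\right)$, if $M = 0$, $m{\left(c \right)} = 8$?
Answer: $0$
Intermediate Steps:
$I = 30$
$m{\left(\left(-4\right) 4 \right)} 14 M \left(-3 + I\right) = 8 \cdot 14 \cdot 0 \left(-3 + 30\right) = 112 \cdot 0 \cdot 27 = 112 \cdot 0 = 0$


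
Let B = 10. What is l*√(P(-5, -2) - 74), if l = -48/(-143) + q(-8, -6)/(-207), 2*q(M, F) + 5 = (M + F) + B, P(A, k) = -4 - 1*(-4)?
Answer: 2351*I*√74/6578 ≈ 3.0745*I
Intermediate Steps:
P(A, k) = 0 (P(A, k) = -4 + 4 = 0)
q(M, F) = 5/2 + F/2 + M/2 (q(M, F) = -5/2 + ((M + F) + 10)/2 = -5/2 + ((F + M) + 10)/2 = -5/2 + (10 + F + M)/2 = -5/2 + (5 + F/2 + M/2) = 5/2 + F/2 + M/2)
l = 2351/6578 (l = -48/(-143) + (5/2 + (½)*(-6) + (½)*(-8))/(-207) = -48*(-1/143) + (5/2 - 3 - 4)*(-1/207) = 48/143 - 9/2*(-1/207) = 48/143 + 1/46 = 2351/6578 ≈ 0.35740)
l*√(P(-5, -2) - 74) = 2351*√(0 - 74)/6578 = 2351*√(-74)/6578 = 2351*(I*√74)/6578 = 2351*I*√74/6578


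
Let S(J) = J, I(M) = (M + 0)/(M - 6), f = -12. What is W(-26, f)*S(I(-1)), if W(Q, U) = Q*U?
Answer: 312/7 ≈ 44.571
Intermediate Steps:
I(M) = M/(-6 + M)
W(-26, f)*S(I(-1)) = (-26*(-12))*(-1/(-6 - 1)) = 312*(-1/(-7)) = 312*(-1*(-⅐)) = 312*(⅐) = 312/7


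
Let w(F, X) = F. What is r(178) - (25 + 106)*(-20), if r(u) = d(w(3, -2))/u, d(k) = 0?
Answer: 2620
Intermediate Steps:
r(u) = 0 (r(u) = 0/u = 0)
r(178) - (25 + 106)*(-20) = 0 - (25 + 106)*(-20) = 0 - 131*(-20) = 0 - 1*(-2620) = 0 + 2620 = 2620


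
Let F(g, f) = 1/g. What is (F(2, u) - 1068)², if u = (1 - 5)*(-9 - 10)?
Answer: 4558225/4 ≈ 1.1396e+6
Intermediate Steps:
u = 76 (u = -4*(-19) = 76)
(F(2, u) - 1068)² = (1/2 - 1068)² = (½ - 1068)² = (-2135/2)² = 4558225/4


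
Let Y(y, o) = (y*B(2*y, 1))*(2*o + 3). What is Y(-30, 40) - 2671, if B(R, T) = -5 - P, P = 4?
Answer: 19739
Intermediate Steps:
B(R, T) = -9 (B(R, T) = -5 - 1*4 = -5 - 4 = -9)
Y(y, o) = -9*y*(3 + 2*o) (Y(y, o) = (y*(-9))*(2*o + 3) = (-9*y)*(3 + 2*o) = -9*y*(3 + 2*o))
Y(-30, 40) - 2671 = -9*(-30)*(3 + 2*40) - 2671 = -9*(-30)*(3 + 80) - 2671 = -9*(-30)*83 - 2671 = 22410 - 2671 = 19739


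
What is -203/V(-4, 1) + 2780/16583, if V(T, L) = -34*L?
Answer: 3460869/563822 ≈ 6.1382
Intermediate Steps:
-203/V(-4, 1) + 2780/16583 = -203/((-34*1)) + 2780/16583 = -203/(-34) + 2780*(1/16583) = -203*(-1/34) + 2780/16583 = 203/34 + 2780/16583 = 3460869/563822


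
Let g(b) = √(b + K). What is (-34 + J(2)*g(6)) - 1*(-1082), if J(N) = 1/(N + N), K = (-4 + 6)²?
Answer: 1048 + √10/4 ≈ 1048.8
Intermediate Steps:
K = 4 (K = 2² = 4)
g(b) = √(4 + b) (g(b) = √(b + 4) = √(4 + b))
J(N) = 1/(2*N)
(-34 + J(2)*g(6)) - 1*(-1082) = (-34 + ((½)/2)*√(4 + 6)) - 1*(-1082) = (-34 + ((½)*(½))*√10) + 1082 = (-34 + √10/4) + 1082 = 1048 + √10/4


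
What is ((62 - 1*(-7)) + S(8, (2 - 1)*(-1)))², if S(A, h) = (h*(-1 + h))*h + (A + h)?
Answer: 5476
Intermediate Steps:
S(A, h) = A + h + h²*(-1 + h) (S(A, h) = h²*(-1 + h) + (A + h) = A + h + h²*(-1 + h))
((62 - 1*(-7)) + S(8, (2 - 1)*(-1)))² = ((62 - 1*(-7)) + (8 + (2 - 1)*(-1) + ((2 - 1)*(-1))³ - ((2 - 1)*(-1))²))² = ((62 + 7) + (8 + 1*(-1) + (1*(-1))³ - (1*(-1))²))² = (69 + (8 - 1 + (-1)³ - 1*(-1)²))² = (69 + (8 - 1 - 1 - 1*1))² = (69 + (8 - 1 - 1 - 1))² = (69 + 5)² = 74² = 5476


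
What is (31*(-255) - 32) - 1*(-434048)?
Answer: 426111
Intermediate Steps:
(31*(-255) - 32) - 1*(-434048) = (-7905 - 32) + 434048 = -7937 + 434048 = 426111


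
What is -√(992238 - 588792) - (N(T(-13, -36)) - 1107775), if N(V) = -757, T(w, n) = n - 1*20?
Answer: 1108532 - √403446 ≈ 1.1079e+6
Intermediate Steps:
T(w, n) = -20 + n (T(w, n) = n - 20 = -20 + n)
-√(992238 - 588792) - (N(T(-13, -36)) - 1107775) = -√(992238 - 588792) - (-757 - 1107775) = -√403446 - 1*(-1108532) = -√403446 + 1108532 = 1108532 - √403446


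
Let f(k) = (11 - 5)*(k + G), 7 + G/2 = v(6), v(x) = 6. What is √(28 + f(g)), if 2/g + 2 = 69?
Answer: 2*√18157/67 ≈ 4.0223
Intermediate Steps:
g = 2/67 (g = 2/(-2 + 69) = 2/67 ≈ 0.029851)
G = -2 (G = -14 + 2*6 = -14 + 12 = -2)
f(k) = -12 + 6*k (f(k) = (11 - 5)*(k - 2) = 6*(-2 + k) = -12 + 6*k)
√(28 + f(g)) = √(28 + (-12 + 6*(2/67))) = √(28 + (-12 + 12/67)) = √(28 - 792/67) = √(1084/67) = 2*√18157/67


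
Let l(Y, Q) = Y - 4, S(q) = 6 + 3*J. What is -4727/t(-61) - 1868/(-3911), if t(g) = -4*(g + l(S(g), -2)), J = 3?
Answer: -18113697/782200 ≈ -23.157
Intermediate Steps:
S(q) = 15 (S(q) = 6 + 3*3 = 6 + 9 = 15)
l(Y, Q) = -4 + Y
t(g) = -44 - 4*g (t(g) = -4*(g + (-4 + 15)) = -4*(g + 11) = -4*(11 + g) = -44 - 4*g)
-4727/t(-61) - 1868/(-3911) = -4727/(-44 - 4*(-61)) - 1868/(-3911) = -4727/(-44 + 244) - 1868*(-1/3911) = -4727/200 + 1868/3911 = -18113697/782200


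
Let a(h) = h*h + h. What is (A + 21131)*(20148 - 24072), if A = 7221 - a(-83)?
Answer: -84546504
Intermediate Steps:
a(h) = h + h² (a(h) = h² + h = h + h²)
A = 415 (A = 7221 - (-83)*(1 - 83) = 7221 - (-83)*(-82) = 7221 - 1*6806 = 7221 - 6806 = 415)
(A + 21131)*(20148 - 24072) = (415 + 21131)*(20148 - 24072) = 21546*(-3924) = -84546504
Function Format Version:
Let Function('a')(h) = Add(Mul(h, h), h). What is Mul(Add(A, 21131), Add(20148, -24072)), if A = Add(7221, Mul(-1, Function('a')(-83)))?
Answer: -84546504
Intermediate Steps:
Function('a')(h) = Add(h, Pow(h, 2)) (Function('a')(h) = Add(Pow(h, 2), h) = Add(h, Pow(h, 2)))
A = 415 (A = Add(7221, Mul(-1, Mul(-83, Add(1, -83)))) = Add(7221, Mul(-1, Mul(-83, -82))) = Add(7221, Mul(-1, 6806)) = Add(7221, -6806) = 415)
Mul(Add(A, 21131), Add(20148, -24072)) = Mul(Add(415, 21131), Add(20148, -24072)) = Mul(21546, -3924) = -84546504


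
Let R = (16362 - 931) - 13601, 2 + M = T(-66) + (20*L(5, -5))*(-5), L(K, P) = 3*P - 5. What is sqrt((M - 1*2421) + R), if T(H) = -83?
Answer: 2*sqrt(331) ≈ 36.387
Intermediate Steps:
L(K, P) = -5 + 3*P
M = 1915 (M = -2 + (-83 + (20*(-5 + 3*(-5)))*(-5)) = -2 + (-83 + (20*(-5 - 15))*(-5)) = -2 + (-83 + (20*(-20))*(-5)) = -2 + (-83 - 400*(-5)) = -2 + (-83 + 2000) = -2 + 1917 = 1915)
R = 1830 (R = 15431 - 13601 = 1830)
sqrt((M - 1*2421) + R) = sqrt((1915 - 1*2421) + 1830) = sqrt((1915 - 2421) + 1830) = sqrt(-506 + 1830) = sqrt(1324) = 2*sqrt(331)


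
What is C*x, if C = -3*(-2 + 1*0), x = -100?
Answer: -600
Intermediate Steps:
C = 6 (C = -3*(-2 + 0) = -3*(-2) = 6)
C*x = 6*(-100) = -600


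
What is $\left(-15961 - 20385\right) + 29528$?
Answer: $-6818$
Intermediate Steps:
$\left(-15961 - 20385\right) + 29528 = -36346 + 29528 = -6818$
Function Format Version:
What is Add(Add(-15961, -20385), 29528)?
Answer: -6818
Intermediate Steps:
Add(Add(-15961, -20385), 29528) = Add(-36346, 29528) = -6818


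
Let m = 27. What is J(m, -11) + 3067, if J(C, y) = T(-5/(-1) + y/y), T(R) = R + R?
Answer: 3079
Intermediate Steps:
T(R) = 2*R
J(C, y) = 12 (J(C, y) = 2*(-5/(-1) + y/y) = 2*(-5*(-1) + 1) = 2*(5 + 1) = 2*6 = 12)
J(m, -11) + 3067 = 12 + 3067 = 3079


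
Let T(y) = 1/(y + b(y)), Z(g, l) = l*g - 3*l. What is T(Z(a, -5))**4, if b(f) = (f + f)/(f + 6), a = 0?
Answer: 2401/174900625 ≈ 1.3728e-5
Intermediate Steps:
Z(g, l) = -3*l + g*l (Z(g, l) = g*l - 3*l = -3*l + g*l)
b(f) = 2*f/(6 + f) (b(f) = (2*f)/(6 + f) = 2*f/(6 + f))
T(y) = 1/(y + 2*y/(6 + y))
T(Z(a, -5))**4 = ((6 - 5*(-3 + 0))/(((-5*(-3 + 0)))*(8 - 5*(-3 + 0))))**4 = ((6 - 5*(-3))/(((-5*(-3)))*(8 - 5*(-3))))**4 = ((6 + 15)/(15*(8 + 15)))**4 = ((1/15)*21/23)**4 = ((1/15)*(1/23)*21)**4 = (7/115)**4 = 2401/174900625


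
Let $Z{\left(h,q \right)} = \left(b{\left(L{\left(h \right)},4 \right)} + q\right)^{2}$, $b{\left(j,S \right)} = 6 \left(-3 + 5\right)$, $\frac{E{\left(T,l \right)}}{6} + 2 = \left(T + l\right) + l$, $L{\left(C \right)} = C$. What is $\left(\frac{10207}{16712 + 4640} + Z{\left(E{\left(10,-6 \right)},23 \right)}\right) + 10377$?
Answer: $\frac{247736111}{21352} \approx 11602.0$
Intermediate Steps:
$E{\left(T,l \right)} = -12 + 6 T + 12 l$ ($E{\left(T,l \right)} = -12 + 6 \left(\left(T + l\right) + l\right) = -12 + 6 \left(T + 2 l\right) = -12 + \left(6 T + 12 l\right) = -12 + 6 T + 12 l$)
$b{\left(j,S \right)} = 12$ ($b{\left(j,S \right)} = 6 \cdot 2 = 12$)
$Z{\left(h,q \right)} = \left(12 + q\right)^{2}$
$\left(\frac{10207}{16712 + 4640} + Z{\left(E{\left(10,-6 \right)},23 \right)}\right) + 10377 = \left(\frac{10207}{16712 + 4640} + \left(12 + 23\right)^{2}\right) + 10377 = \left(\frac{10207}{21352} + 35^{2}\right) + 10377 = \left(10207 \cdot \frac{1}{21352} + 1225\right) + 10377 = \left(\frac{10207}{21352} + 1225\right) + 10377 = \frac{26166407}{21352} + 10377 = \frac{247736111}{21352}$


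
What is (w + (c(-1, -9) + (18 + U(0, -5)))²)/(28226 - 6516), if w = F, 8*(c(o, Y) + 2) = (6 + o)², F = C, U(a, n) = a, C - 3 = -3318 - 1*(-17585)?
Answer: 72053/106880 ≈ 0.67415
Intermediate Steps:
C = 14270 (C = 3 + (-3318 - 1*(-17585)) = 3 + (-3318 + 17585) = 3 + 14267 = 14270)
F = 14270
c(o, Y) = -2 + (6 + o)²/8
w = 14270
(w + (c(-1, -9) + (18 + U(0, -5)))²)/(28226 - 6516) = (14270 + ((-2 + (6 - 1)²/8) + (18 + 0))²)/(28226 - 6516) = (14270 + ((-2 + (⅛)*5²) + 18)²)/21710 = (14270 + ((-2 + (⅛)*25) + 18)²)*(1/21710) = (14270 + ((-2 + 25/8) + 18)²)*(1/21710) = (14270 + (9/8 + 18)²)*(1/21710) = (14270 + (153/8)²)*(1/21710) = (14270 + 23409/64)*(1/21710) = (936689/64)*(1/21710) = 72053/106880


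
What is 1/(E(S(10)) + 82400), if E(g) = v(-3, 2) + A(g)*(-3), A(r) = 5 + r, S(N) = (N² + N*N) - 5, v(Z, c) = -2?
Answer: 1/81798 ≈ 1.2225e-5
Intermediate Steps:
S(N) = -5 + 2*N² (S(N) = (N² + N²) - 5 = 2*N² - 5 = -5 + 2*N²)
E(g) = -17 - 3*g (E(g) = -2 + (5 + g)*(-3) = -2 + (-15 - 3*g) = -17 - 3*g)
1/(E(S(10)) + 82400) = 1/((-17 - 3*(-5 + 2*10²)) + 82400) = 1/((-17 - 3*(-5 + 2*100)) + 82400) = 1/((-17 - 3*(-5 + 200)) + 82400) = 1/((-17 - 3*195) + 82400) = 1/((-17 - 585) + 82400) = 1/(-602 + 82400) = 1/81798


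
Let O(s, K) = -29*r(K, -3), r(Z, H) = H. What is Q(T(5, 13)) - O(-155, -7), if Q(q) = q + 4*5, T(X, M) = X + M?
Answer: -49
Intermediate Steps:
T(X, M) = M + X
O(s, K) = 87 (O(s, K) = -29*(-3) = 87)
Q(q) = 20 + q (Q(q) = q + 20 = 20 + q)
Q(T(5, 13)) - O(-155, -7) = (20 + (13 + 5)) - 1*87 = (20 + 18) - 87 = 38 - 87 = -49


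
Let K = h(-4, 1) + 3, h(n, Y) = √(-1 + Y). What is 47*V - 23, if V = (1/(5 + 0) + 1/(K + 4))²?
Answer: -21407/1225 ≈ -17.475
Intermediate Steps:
K = 3 (K = √(-1 + 1) + 3 = √0 + 3 = 0 + 3 = 3)
V = 144/1225 (V = (1/(5 + 0) + 1/(3 + 4))² = (1/5 + 1/7)² = (⅕ + ⅐)² = (12/35)² = 144/1225 ≈ 0.11755)
47*V - 23 = 47*(144/1225) - 23 = 6768/1225 - 23 = -21407/1225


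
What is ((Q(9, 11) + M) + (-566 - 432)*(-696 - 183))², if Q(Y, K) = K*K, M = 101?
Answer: 769943071296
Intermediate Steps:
Q(Y, K) = K²
((Q(9, 11) + M) + (-566 - 432)*(-696 - 183))² = ((11² + 101) + (-566 - 432)*(-696 - 183))² = ((121 + 101) - 998*(-879))² = (222 + 877242)² = 877464² = 769943071296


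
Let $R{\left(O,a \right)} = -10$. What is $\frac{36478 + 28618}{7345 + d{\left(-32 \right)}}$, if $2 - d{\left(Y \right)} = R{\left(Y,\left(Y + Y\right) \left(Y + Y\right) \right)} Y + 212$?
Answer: $\frac{65096}{6815} \approx 9.5519$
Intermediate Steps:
$d{\left(Y \right)} = -210 + 10 Y$ ($d{\left(Y \right)} = 2 - \left(- 10 Y + 212\right) = 2 - \left(212 - 10 Y\right) = 2 + \left(-212 + 10 Y\right) = -210 + 10 Y$)
$\frac{36478 + 28618}{7345 + d{\left(-32 \right)}} = \frac{36478 + 28618}{7345 + \left(-210 + 10 \left(-32\right)\right)} = \frac{65096}{7345 - 530} = \frac{65096}{6815}$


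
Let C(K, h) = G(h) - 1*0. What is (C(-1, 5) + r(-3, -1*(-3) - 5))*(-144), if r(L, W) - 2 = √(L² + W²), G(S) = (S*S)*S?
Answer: -18288 - 144*√13 ≈ -18807.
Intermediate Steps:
G(S) = S³ (G(S) = S²*S = S³)
C(K, h) = h³ (C(K, h) = h³ - 1*0 = h³ + 0 = h³)
r(L, W) = 2 + √(L² + W²)
(C(-1, 5) + r(-3, -1*(-3) - 5))*(-144) = (5³ + (2 + √((-3)² + (-1*(-3) - 5)²)))*(-144) = (125 + (2 + √(9 + (3 - 5)²)))*(-144) = (125 + (2 + √(9 + (-2)²)))*(-144) = (125 + (2 + √(9 + 4)))*(-144) = (125 + (2 + √13))*(-144) = (127 + √13)*(-144) = -18288 - 144*√13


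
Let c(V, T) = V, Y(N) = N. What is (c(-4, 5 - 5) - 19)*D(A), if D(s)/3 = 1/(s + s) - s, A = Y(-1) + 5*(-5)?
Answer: -93219/52 ≈ -1792.7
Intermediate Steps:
A = -26 (A = -1 + 5*(-5) = -1 - 25 = -26)
D(s) = -3*s + 3/(2*s) (D(s) = 3*(1/(s + s) - s) = 3*(1/(2*s) - s) = -3*s + 3/(2*s))
(c(-4, 5 - 5) - 19)*D(A) = (-4 - 19)*(-3*(-26) + (3/2)/(-26)) = -23*(78 + (3/2)*(-1/26)) = -23*(78 - 3/52) = -23*4053/52 = -93219/52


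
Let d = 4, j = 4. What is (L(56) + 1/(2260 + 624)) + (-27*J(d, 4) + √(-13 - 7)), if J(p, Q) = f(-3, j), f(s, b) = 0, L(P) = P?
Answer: 161505/2884 + 2*I*√5 ≈ 56.0 + 4.4721*I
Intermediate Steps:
J(p, Q) = 0
(L(56) + 1/(2260 + 624)) + (-27*J(d, 4) + √(-13 - 7)) = (56 + 1/(2260 + 624)) + (-27*0 + √(-13 - 7)) = (56 + 1/2884) + (0 + √(-20)) = (56 + 1/2884) + (0 + 2*I*√5) = 161505/2884 + 2*I*√5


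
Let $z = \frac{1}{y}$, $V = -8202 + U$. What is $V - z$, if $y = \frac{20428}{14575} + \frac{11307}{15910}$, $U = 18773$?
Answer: $\frac{1035507820721}{97961801} \approx 10571.0$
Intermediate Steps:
$y = \frac{97961801}{46377650}$ ($y = 20428 \cdot \frac{1}{14575} + 11307 \cdot \frac{1}{15910} = \frac{20428}{14575} + \frac{11307}{15910} = \frac{97961801}{46377650} \approx 2.1123$)
$V = 10571$ ($V = -8202 + 18773 = 10571$)
$z = \frac{46377650}{97961801}$ ($z = \frac{1}{\frac{97961801}{46377650}} = \frac{46377650}{97961801} \approx 0.47343$)
$V - z = 10571 - \frac{46377650}{97961801} = \frac{1035507820721}{97961801}$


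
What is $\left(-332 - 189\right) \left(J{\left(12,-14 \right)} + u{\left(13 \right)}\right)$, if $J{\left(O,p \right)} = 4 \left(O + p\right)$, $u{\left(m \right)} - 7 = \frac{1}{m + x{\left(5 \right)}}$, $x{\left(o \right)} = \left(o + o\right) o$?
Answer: $\frac{32302}{63} \approx 512.73$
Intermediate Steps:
$x{\left(o \right)} = 2 o^{2}$ ($x{\left(o \right)} = 2 o o = 2 o^{2}$)
$u{\left(m \right)} = 7 + \frac{1}{50 + m}$ ($u{\left(m \right)} = 7 + \frac{1}{m + 2 \cdot 5^{2}} = 7 + \frac{1}{m + 2 \cdot 25} = 7 + \frac{1}{m + 50} = 7 + \frac{1}{50 + m}$)
$J{\left(O,p \right)} = 4 O + 4 p$
$\left(-332 - 189\right) \left(J{\left(12,-14 \right)} + u{\left(13 \right)}\right) = \left(-332 - 189\right) \left(\left(4 \cdot 12 + 4 \left(-14\right)\right) + \frac{351 + 7 \cdot 13}{50 + 13}\right) = - 521 \left(\left(48 - 56\right) + \frac{351 + 91}{63}\right) = - 521 \left(-8 + \frac{1}{63} \cdot 442\right) = - 521 \left(-8 + \frac{442}{63}\right) = \left(-521\right) \left(- \frac{62}{63}\right) = \frac{32302}{63}$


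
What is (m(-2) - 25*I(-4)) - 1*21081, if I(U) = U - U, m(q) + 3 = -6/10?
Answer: -105423/5 ≈ -21085.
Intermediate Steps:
m(q) = -18/5 (m(q) = -3 - 6/10 = -3 - 6*⅒ = -3 - ⅗ = -18/5)
I(U) = 0
(m(-2) - 25*I(-4)) - 1*21081 = (-18/5 - 25*0) - 1*21081 = (-18/5 + 0) - 21081 = -18/5 - 21081 = -105423/5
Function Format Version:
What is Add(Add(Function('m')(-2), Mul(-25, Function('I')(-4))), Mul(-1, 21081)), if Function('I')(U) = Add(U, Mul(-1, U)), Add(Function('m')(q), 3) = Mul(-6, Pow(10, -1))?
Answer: Rational(-105423, 5) ≈ -21085.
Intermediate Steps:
Function('m')(q) = Rational(-18, 5) (Function('m')(q) = Add(-3, Mul(-6, Pow(10, -1))) = Add(-3, Mul(-6, Rational(1, 10))) = Add(-3, Rational(-3, 5)) = Rational(-18, 5))
Function('I')(U) = 0
Add(Add(Function('m')(-2), Mul(-25, Function('I')(-4))), Mul(-1, 21081)) = Add(Add(Rational(-18, 5), Mul(-25, 0)), Mul(-1, 21081)) = Add(Add(Rational(-18, 5), 0), -21081) = Add(Rational(-18, 5), -21081) = Rational(-105423, 5)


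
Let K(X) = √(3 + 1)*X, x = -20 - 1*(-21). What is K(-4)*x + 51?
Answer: 43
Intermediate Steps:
x = 1 (x = -20 + 21 = 1)
K(X) = 2*X (K(X) = √4*X = 2*X)
K(-4)*x + 51 = (2*(-4))*1 + 51 = -8*1 + 51 = -8 + 51 = 43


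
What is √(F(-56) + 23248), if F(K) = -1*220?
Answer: 2*√5757 ≈ 151.75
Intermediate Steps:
F(K) = -220
√(F(-56) + 23248) = √(-220 + 23248) = √23028 = 2*√5757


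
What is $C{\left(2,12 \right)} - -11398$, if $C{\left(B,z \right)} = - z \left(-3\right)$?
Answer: $11434$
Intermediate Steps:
$C{\left(B,z \right)} = 3 z$
$C{\left(2,12 \right)} - -11398 = 3 \cdot 12 - -11398 = 36 + 11398 = 11434$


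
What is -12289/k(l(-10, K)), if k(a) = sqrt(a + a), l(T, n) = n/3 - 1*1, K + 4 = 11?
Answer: -12289*sqrt(6)/4 ≈ -7525.4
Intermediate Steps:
K = 7 (K = -4 + 11 = 7)
l(T, n) = -1 + n/3 (l(T, n) = n*(1/3) - 1 = n/3 - 1 = -1 + n/3)
k(a) = sqrt(2)*sqrt(a) (k(a) = sqrt(2*a) = sqrt(2)*sqrt(a))
-12289/k(l(-10, K)) = -12289*sqrt(2)/(2*sqrt(-1 + (1/3)*7)) = -12289*sqrt(2)/(2*sqrt(-1 + 7/3)) = -12289*sqrt(6)/4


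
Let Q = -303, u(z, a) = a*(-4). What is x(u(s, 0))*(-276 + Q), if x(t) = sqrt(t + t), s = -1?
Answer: 0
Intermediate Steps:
u(z, a) = -4*a
x(t) = sqrt(2)*sqrt(t) (x(t) = sqrt(2*t) = sqrt(2)*sqrt(t))
x(u(s, 0))*(-276 + Q) = (sqrt(2)*sqrt(-4*0))*(-276 - 303) = (sqrt(2)*sqrt(0))*(-579) = (sqrt(2)*0)*(-579) = 0*(-579) = 0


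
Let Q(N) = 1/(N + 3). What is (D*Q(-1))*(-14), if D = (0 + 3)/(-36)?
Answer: 7/12 ≈ 0.58333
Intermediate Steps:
Q(N) = 1/(3 + N)
D = -1/12 (D = 3*(-1/36) = -1/12 ≈ -0.083333)
(D*Q(-1))*(-14) = -1/(12*(3 - 1))*(-14) = -1/12/2*(-14) = -1/12*½*(-14) = -1/24*(-14) = 7/12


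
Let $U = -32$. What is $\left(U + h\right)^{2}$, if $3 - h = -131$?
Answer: $10404$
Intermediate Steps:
$h = 134$ ($h = 3 - -131 = 3 + 131 = 134$)
$\left(U + h\right)^{2} = \left(-32 + 134\right)^{2} = 102^{2} = 10404$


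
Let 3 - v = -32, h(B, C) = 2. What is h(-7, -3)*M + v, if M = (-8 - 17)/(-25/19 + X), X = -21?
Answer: 7895/212 ≈ 37.241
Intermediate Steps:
v = 35 (v = 3 - 1*(-32) = 3 + 32 = 35)
M = 475/424 (M = (-8 - 17)/(-25/19 - 21) = -25/(-25*1/19 - 21) = -25/(-25/19 - 21) = -25/(-424/19) = -25*(-19/424) = 475/424 ≈ 1.1203)
h(-7, -3)*M + v = 2*(475/424) + 35 = 475/212 + 35 = 7895/212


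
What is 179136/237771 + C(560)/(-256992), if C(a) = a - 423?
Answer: 5111549365/6789471648 ≈ 0.75286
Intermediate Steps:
C(a) = -423 + a
179136/237771 + C(560)/(-256992) = 179136/237771 + (-423 + 560)/(-256992) = 179136*(1/237771) + 137*(-1/256992) = 19904/26419 - 137/256992 = 5111549365/6789471648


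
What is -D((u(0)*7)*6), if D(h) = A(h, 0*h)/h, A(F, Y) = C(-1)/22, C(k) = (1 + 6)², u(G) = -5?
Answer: 7/660 ≈ 0.010606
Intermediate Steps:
C(k) = 49 (C(k) = 7² = 49)
A(F, Y) = 49/22
D(h) = 49/(22*h)
-D((u(0)*7)*6) = -49/(22*(-5*7*6)) = -49/(22*((-35*6))) = -49/(22*(-210)) = -49*(-1)/(22*210) = -1*(-7/660) = 7/660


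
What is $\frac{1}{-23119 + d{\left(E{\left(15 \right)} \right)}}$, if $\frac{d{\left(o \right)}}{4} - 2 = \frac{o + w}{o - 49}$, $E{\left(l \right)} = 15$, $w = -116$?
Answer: $- \frac{17}{392685} \approx -4.3292 \cdot 10^{-5}$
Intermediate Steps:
$d{\left(o \right)} = 8 + \frac{4 \left(-116 + o\right)}{-49 + o}$ ($d{\left(o \right)} = 8 + 4 \frac{o - 116}{o - 49} = 8 + 4 \frac{-116 + o}{-49 + o} = 8 + \frac{4 \left(-116 + o\right)}{-49 + o}$)
$\frac{1}{-23119 + d{\left(E{\left(15 \right)} \right)}} = \frac{1}{-23119 + \frac{4 \left(-214 + 3 \cdot 15\right)}{-49 + 15}} = \frac{1}{-23119 + \frac{4 \left(-214 + 45\right)}{-34}} = \frac{1}{-23119 + 4 \left(- \frac{1}{34}\right) \left(-169\right)} = \frac{1}{-23119 + \frac{338}{17}} = \frac{1}{- \frac{392685}{17}} = - \frac{17}{392685}$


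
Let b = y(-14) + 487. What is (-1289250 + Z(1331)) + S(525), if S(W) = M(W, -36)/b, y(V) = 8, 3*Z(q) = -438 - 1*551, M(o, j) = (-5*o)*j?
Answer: -42549829/33 ≈ -1.2894e+6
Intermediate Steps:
M(o, j) = -5*j*o
Z(q) = -989/3 (Z(q) = (-438 - 1*551)/3 = (-438 - 551)/3 = (⅓)*(-989) = -989/3)
b = 495 (b = 8 + 487 = 495)
S(W) = 4*W/11 (S(W) = -5*(-36)*W/495 = (180*W)*(1/495) = 4*W/11)
(-1289250 + Z(1331)) + S(525) = (-1289250 - 989/3) + (4/11)*525 = -3868739/3 + 2100/11 = -42549829/33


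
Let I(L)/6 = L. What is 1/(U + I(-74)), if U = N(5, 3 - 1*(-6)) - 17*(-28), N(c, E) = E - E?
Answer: 1/32 ≈ 0.031250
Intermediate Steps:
N(c, E) = 0
I(L) = 6*L
U = 476 (U = 0 - 17*(-28) = 0 + 476 = 476)
1/(U + I(-74)) = 1/(476 + 6*(-74)) = 1/(476 - 444) = 1/32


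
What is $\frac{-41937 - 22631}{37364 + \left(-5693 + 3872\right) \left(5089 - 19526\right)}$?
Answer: $- \frac{64568}{26327141} \approx -0.0024525$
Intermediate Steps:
$\frac{-41937 - 22631}{37364 + \left(-5693 + 3872\right) \left(5089 - 19526\right)} = - \frac{64568}{37364 - -26289777} = - \frac{64568}{37364 + 26289777} = - \frac{64568}{26327141}$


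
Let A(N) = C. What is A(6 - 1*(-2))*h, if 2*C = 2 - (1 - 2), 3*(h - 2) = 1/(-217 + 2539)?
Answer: 13933/4644 ≈ 3.0002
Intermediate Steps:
h = 13933/6966 (h = 2 + 1/(3*(-217 + 2539)) = 2 + (⅓)/2322 = 2 + (⅓)*(1/2322) = 2 + 1/6966 = 13933/6966 ≈ 2.0001)
C = 3/2 (C = (2 - (1 - 2))/2 = (2 - 1*(-1))/2 = (2 + 1)/2 = (½)*3 = 3/2 ≈ 1.5000)
A(N) = 3/2
A(6 - 1*(-2))*h = (3/2)*(13933/6966) = 13933/4644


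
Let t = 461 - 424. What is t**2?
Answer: 1369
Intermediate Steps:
t = 37
t**2 = 37**2 = 1369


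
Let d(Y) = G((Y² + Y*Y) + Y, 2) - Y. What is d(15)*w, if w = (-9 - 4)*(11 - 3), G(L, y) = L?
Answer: -46800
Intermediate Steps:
w = -104 (w = -13*8 = -104)
d(Y) = 2*Y² (d(Y) = ((Y² + Y*Y) + Y) - Y = ((Y² + Y²) + Y) - Y = (2*Y² + Y) - Y = (Y + 2*Y²) - Y = 2*Y²)
d(15)*w = (2*15²)*(-104) = (2*225)*(-104) = 450*(-104) = -46800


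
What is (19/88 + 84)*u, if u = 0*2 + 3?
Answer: 22233/88 ≈ 252.65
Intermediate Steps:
u = 3 (u = 0 + 3 = 3)
(19/88 + 84)*u = (19/88 + 84)*3 = (7411/88)*3 = 22233/88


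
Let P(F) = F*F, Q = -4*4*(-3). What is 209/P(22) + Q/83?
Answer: 3689/3652 ≈ 1.0101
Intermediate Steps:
Q = 48 (Q = -16*(-3) = 48)
P(F) = F²
209/P(22) + Q/83 = 209/(22²) + 48/83 = 209/484 + 48*(1/83) = 209*(1/484) + 48/83 = 19/44 + 48/83 = 3689/3652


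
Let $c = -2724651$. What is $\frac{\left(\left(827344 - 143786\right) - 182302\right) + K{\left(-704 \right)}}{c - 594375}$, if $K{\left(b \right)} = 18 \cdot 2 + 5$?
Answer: $- \frac{167099}{1106342} \approx -0.15104$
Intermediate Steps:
$K{\left(b \right)} = 41$ ($K{\left(b \right)} = 36 + 5 = 41$)
$\frac{\left(\left(827344 - 143786\right) - 182302\right) + K{\left(-704 \right)}}{c - 594375} = \frac{\left(\left(827344 - 143786\right) - 182302\right) + 41}{-2724651 - 594375} = \frac{\left(683558 - 182302\right) + 41}{-3319026} = \left(501256 + 41\right) \left(- \frac{1}{3319026}\right) = 501297 \left(- \frac{1}{3319026}\right) = - \frac{167099}{1106342}$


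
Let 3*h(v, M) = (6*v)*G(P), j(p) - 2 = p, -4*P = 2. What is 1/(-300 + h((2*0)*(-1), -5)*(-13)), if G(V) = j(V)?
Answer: -1/300 ≈ -0.0033333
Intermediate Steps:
P = -½ (P = -¼*2 = -½ ≈ -0.50000)
j(p) = 2 + p
G(V) = 2 + V
h(v, M) = 3*v (h(v, M) = ((6*v)*(2 - ½))/3 = ((6*v)*(3/2))/3 = (9*v)/3 = 3*v)
1/(-300 + h((2*0)*(-1), -5)*(-13)) = 1/(-300 + (3*((2*0)*(-1)))*(-13)) = 1/(-300 + (3*(0*(-1)))*(-13)) = 1/(-300 + (3*0)*(-13)) = 1/(-300 + 0*(-13)) = 1/(-300 + 0) = 1/(-300) = -1/300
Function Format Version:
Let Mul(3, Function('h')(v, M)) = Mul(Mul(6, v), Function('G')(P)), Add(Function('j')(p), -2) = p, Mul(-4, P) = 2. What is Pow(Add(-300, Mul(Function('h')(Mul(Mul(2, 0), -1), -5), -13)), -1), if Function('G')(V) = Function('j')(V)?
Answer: Rational(-1, 300) ≈ -0.0033333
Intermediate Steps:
P = Rational(-1, 2) (P = Mul(Rational(-1, 4), 2) = Rational(-1, 2) ≈ -0.50000)
Function('j')(p) = Add(2, p)
Function('G')(V) = Add(2, V)
Function('h')(v, M) = Mul(3, v) (Function('h')(v, M) = Mul(Rational(1, 3), Mul(Mul(6, v), Add(2, Rational(-1, 2)))) = Mul(Rational(1, 3), Mul(Mul(6, v), Rational(3, 2))) = Mul(Rational(1, 3), Mul(9, v)) = Mul(3, v))
Pow(Add(-300, Mul(Function('h')(Mul(Mul(2, 0), -1), -5), -13)), -1) = Pow(Add(-300, Mul(Mul(3, Mul(Mul(2, 0), -1)), -13)), -1) = Pow(Add(-300, Mul(Mul(3, Mul(0, -1)), -13)), -1) = Pow(Add(-300, Mul(Mul(3, 0), -13)), -1) = Pow(Add(-300, Mul(0, -13)), -1) = Pow(Add(-300, 0), -1) = Pow(-300, -1) = Rational(-1, 300)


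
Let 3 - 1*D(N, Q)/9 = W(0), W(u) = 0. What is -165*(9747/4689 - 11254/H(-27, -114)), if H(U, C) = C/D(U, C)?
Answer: -4356920700/9899 ≈ -4.4014e+5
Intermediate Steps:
D(N, Q) = 27 (D(N, Q) = 27 - 9*0 = 27 + 0 = 27)
H(U, C) = C/27
-165*(9747/4689 - 11254/H(-27, -114)) = -165*(9747/4689 - 11254/((1/27)*(-114))) = -165*(9747*(1/4689) - 11254/(-38/9)) = -165*(1083/521 - 11254*(-9/38)) = -165*(1083/521 + 50643/19) = -165*26405580/9899 = -4356920700/9899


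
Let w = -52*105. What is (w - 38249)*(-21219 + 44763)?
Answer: -1029084696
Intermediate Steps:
w = -5460
(w - 38249)*(-21219 + 44763) = (-5460 - 38249)*(-21219 + 44763) = -43709*23544 = -1029084696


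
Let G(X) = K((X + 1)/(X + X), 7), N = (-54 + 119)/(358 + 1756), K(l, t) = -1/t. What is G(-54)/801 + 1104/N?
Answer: 13085930527/364455 ≈ 35906.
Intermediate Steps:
N = 65/2114 ≈ 0.030747
G(X) = -1/7
G(-54)/801 + 1104/N = -1/7/801 + 1104/(65/2114) = -1/7*1/801 + 1104*(2114/65) = -1/5607 + 2333856/65 = 13085930527/364455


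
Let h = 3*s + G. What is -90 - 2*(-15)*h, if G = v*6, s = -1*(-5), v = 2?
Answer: 720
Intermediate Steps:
s = 5
G = 12 (G = 2*6 = 12)
h = 27 (h = 3*5 + 12 = 15 + 12 = 27)
-90 - 2*(-15)*h = -90 - 2*(-15)*27 = -90 - (-30)*27 = -90 - 1*(-810) = -90 + 810 = 720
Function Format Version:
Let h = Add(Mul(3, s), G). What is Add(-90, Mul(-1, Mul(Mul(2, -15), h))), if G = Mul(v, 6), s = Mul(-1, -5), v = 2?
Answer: 720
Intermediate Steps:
s = 5
G = 12 (G = Mul(2, 6) = 12)
h = 27 (h = Add(Mul(3, 5), 12) = Add(15, 12) = 27)
Add(-90, Mul(-1, Mul(Mul(2, -15), h))) = Add(-90, Mul(-1, Mul(Mul(2, -15), 27))) = Add(-90, Mul(-1, Mul(-30, 27))) = Add(-90, Mul(-1, -810)) = Add(-90, 810) = 720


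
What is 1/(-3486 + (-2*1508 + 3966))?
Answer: -1/2536 ≈ -0.00039432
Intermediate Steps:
1/(-3486 + (-2*1508 + 3966)) = 1/(-3486 + (-3016 + 3966)) = 1/(-3486 + 950) = 1/(-2536) = -1/2536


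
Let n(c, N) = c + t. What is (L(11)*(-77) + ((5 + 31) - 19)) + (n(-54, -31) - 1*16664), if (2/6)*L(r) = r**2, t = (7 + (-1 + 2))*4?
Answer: -44620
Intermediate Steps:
t = 32 (t = (7 + 1)*4 = 8*4 = 32)
n(c, N) = 32 + c (n(c, N) = c + 32 = 32 + c)
L(r) = 3*r**2
(L(11)*(-77) + ((5 + 31) - 19)) + (n(-54, -31) - 1*16664) = ((3*11**2)*(-77) + ((5 + 31) - 19)) + ((32 - 54) - 1*16664) = ((3*121)*(-77) + (36 - 19)) + (-22 - 16664) = (363*(-77) + 17) - 16686 = (-27951 + 17) - 16686 = -27934 - 16686 = -44620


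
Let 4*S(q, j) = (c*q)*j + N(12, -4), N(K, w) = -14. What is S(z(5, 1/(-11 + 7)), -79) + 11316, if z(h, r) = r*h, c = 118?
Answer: 113805/8 ≈ 14226.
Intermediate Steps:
z(h, r) = h*r
S(q, j) = -7/2 + 59*j*q/2 (S(q, j) = ((118*q)*j - 14)/4 = (118*j*q - 14)/4 = (-14 + 118*j*q)/4 = -7/2 + 59*j*q/2)
S(z(5, 1/(-11 + 7)), -79) + 11316 = (-7/2 + (59/2)*(-79)*(5/(-11 + 7))) + 11316 = (-7/2 + (59/2)*(-79)*(5/(-4))) + 11316 = (-7/2 + (59/2)*(-79)*(5*(-¼))) + 11316 = (-7/2 + (59/2)*(-79)*(-5/4)) + 11316 = (-7/2 + 23305/8) + 11316 = 23277/8 + 11316 = 113805/8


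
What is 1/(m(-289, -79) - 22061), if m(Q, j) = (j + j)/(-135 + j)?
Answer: -107/2360448 ≈ -4.5330e-5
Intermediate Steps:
m(Q, j) = 2*j/(-135 + j) (m(Q, j) = (2*j)/(-135 + j) = 2*j/(-135 + j))
1/(m(-289, -79) - 22061) = 1/(2*(-79)/(-135 - 79) - 22061) = 1/(2*(-79)/(-214) - 22061) = 1/(2*(-79)*(-1/214) - 22061) = 1/(79/107 - 22061) = 1/(-2360448/107) = -107/2360448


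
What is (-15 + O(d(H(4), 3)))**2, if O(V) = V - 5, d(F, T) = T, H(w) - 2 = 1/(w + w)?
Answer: 289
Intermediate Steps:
H(w) = 2 + 1/(2*w) (H(w) = 2 + 1/(w + w) = 2 + 1/(2*w))
O(V) = -5 + V
(-15 + O(d(H(4), 3)))**2 = (-15 + (-5 + 3))**2 = (-15 - 2)**2 = (-17)**2 = 289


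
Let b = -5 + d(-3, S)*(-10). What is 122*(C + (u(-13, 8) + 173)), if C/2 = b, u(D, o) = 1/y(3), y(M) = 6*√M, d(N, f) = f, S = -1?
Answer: 22326 + 61*√3/9 ≈ 22338.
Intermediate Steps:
u(D, o) = √3/18 (u(D, o) = 1/(6*√3) = √3/18)
b = 5 (b = -5 - 1*(-10) = -5 + 10 = 5)
C = 10 (C = 2*5 = 10)
122*(C + (u(-13, 8) + 173)) = 122*(10 + (√3/18 + 173)) = 122*(10 + (173 + √3/18)) = 122*(183 + √3/18) = 22326 + 61*√3/9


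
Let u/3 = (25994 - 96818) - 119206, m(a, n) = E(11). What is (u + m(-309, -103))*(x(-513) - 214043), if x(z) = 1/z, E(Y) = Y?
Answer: 62596988720740/513 ≈ 1.2202e+11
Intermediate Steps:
m(a, n) = 11
u = -570090 (u = 3*((25994 - 96818) - 119206) = 3*(-70824 - 119206) = 3*(-190030) = -570090)
(u + m(-309, -103))*(x(-513) - 214043) = (-570090 + 11)*(1/(-513) - 214043) = -570079*(-1/513 - 214043) = -570079*(-109804060/513) = 62596988720740/513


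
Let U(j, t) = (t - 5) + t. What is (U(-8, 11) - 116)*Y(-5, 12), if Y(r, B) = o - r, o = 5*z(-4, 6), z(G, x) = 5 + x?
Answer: -5940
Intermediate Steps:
U(j, t) = -5 + 2*t (U(j, t) = (-5 + t) + t = -5 + 2*t)
o = 55 (o = 5*(5 + 6) = 5*11 = 55)
Y(r, B) = 55 - r
(U(-8, 11) - 116)*Y(-5, 12) = ((-5 + 2*11) - 116)*(55 - 1*(-5)) = ((-5 + 22) - 116)*(55 + 5) = (17 - 116)*60 = -99*60 = -5940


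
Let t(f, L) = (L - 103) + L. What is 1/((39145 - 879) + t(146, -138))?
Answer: 1/37887 ≈ 2.6394e-5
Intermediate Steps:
t(f, L) = -103 + 2*L (t(f, L) = (-103 + L) + L = -103 + 2*L)
1/((39145 - 879) + t(146, -138)) = 1/((39145 - 879) + (-103 + 2*(-138))) = 1/(38266 + (-103 - 276)) = 1/(38266 - 379) = 1/37887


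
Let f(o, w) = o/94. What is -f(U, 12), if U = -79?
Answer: 79/94 ≈ 0.84043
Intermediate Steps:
f(o, w) = o/94 (f(o, w) = o*(1/94) = o/94)
-f(U, 12) = -(-79)/94 = -1*(-79/94) = 79/94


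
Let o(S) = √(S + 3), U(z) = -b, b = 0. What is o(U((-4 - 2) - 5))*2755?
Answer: 2755*√3 ≈ 4771.8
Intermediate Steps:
U(z) = 0 (U(z) = -1*0 = 0)
o(S) = √(3 + S)
o(U((-4 - 2) - 5))*2755 = √(3 + 0)*2755 = √3*2755 = 2755*√3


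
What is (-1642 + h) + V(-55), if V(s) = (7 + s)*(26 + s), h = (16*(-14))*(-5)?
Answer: 870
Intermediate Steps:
h = 1120 (h = -224*(-5) = 1120)
(-1642 + h) + V(-55) = (-1642 + 1120) + (182 + (-55)² + 33*(-55)) = -522 + (182 + 3025 - 1815) = -522 + 1392 = 870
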